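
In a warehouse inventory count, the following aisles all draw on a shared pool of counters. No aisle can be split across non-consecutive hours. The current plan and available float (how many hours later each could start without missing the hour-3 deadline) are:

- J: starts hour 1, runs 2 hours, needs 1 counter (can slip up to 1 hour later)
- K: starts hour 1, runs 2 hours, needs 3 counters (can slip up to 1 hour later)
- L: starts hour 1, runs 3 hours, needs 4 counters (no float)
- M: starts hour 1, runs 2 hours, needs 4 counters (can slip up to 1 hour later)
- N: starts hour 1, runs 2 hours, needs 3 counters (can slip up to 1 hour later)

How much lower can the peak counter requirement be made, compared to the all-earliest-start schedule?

0

Early-start peak: h1:15  h2:15  h3:4 ⇒ 15.
Leveled (J@1, K@1, L@1, M@1, N@1): h1:15  h2:15  h3:4 ⇒ 15.
Reduction 15 − 15 = 0.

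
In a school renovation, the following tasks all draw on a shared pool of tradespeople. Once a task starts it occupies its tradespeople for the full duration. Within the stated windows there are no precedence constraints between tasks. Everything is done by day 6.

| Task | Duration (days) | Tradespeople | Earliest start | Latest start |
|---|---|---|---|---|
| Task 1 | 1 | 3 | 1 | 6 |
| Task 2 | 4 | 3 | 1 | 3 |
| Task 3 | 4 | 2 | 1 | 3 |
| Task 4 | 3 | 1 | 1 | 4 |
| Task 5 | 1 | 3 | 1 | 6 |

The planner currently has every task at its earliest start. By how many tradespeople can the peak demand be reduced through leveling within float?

Early-start peak: d1:12  d2:6  d3:6  d4:5  d5:0  d6:0 ⇒ 12.
Leveled (Task 1@1, Task 2@1, Task 3@2, Task 4@2, Task 5@5): d1:6  d2:6  d3:6  d4:6  d5:5  d6:0 ⇒ 6.
Reduction 12 − 6 = 6.

6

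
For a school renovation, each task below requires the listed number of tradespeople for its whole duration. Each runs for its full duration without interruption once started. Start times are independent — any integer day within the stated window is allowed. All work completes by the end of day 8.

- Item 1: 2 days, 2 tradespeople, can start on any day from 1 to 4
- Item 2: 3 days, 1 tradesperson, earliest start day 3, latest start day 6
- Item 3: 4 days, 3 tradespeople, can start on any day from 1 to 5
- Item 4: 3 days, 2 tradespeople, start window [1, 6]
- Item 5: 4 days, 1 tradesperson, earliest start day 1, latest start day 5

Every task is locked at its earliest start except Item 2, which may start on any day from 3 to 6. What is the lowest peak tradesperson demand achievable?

Item 2@3: d1:8  d2:8  d3:7  d4:5  d5:1  d6:0  d7:0  d8:0 → peak 8
Item 2@4: d1:8  d2:8  d3:6  d4:5  d5:1  d6:1  d7:0  d8:0 → peak 8
Item 2@5: d1:8  d2:8  d3:6  d4:4  d5:1  d6:1  d7:1  d8:0 → peak 8
Item 2@6: d1:8  d2:8  d3:6  d4:4  d5:0  d6:1  d7:1  d8:1 → peak 8
Best is Item 2@3, peak 8.

8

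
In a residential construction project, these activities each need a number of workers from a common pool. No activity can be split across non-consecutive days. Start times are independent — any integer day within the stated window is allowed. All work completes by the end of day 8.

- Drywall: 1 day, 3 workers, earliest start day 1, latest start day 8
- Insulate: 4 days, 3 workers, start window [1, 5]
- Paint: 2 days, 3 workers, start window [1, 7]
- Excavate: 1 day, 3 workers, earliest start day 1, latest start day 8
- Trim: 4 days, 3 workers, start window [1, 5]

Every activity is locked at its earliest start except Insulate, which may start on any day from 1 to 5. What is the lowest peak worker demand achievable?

12

Insulate@1: d1:15  d2:9  d3:6  d4:6  d5:0  d6:0  d7:0  d8:0 → peak 15
Insulate@2: d1:12  d2:9  d3:6  d4:6  d5:3  d6:0  d7:0  d8:0 → peak 12
Insulate@3: d1:12  d2:6  d3:6  d4:6  d5:3  d6:3  d7:0  d8:0 → peak 12
Insulate@4: d1:12  d2:6  d3:3  d4:6  d5:3  d6:3  d7:3  d8:0 → peak 12
Insulate@5: d1:12  d2:6  d3:3  d4:3  d5:3  d6:3  d7:3  d8:3 → peak 12
Best is Insulate@2, peak 12.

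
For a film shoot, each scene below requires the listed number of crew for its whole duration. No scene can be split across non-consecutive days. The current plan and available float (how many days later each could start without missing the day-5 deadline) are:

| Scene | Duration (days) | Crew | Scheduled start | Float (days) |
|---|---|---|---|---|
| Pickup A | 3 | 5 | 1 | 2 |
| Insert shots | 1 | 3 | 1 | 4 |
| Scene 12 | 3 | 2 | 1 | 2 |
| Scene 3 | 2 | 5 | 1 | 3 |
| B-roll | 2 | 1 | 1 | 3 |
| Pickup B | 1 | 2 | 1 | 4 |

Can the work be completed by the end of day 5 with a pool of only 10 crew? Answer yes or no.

yes

Schedule Pickup A@1, Insert shots@1, Scene 12@2, Scene 3@4, B-roll@2, Pickup B@5: d1:8  d2:8  d3:8  d4:7  d5:7 — peak 8 ≤ 10.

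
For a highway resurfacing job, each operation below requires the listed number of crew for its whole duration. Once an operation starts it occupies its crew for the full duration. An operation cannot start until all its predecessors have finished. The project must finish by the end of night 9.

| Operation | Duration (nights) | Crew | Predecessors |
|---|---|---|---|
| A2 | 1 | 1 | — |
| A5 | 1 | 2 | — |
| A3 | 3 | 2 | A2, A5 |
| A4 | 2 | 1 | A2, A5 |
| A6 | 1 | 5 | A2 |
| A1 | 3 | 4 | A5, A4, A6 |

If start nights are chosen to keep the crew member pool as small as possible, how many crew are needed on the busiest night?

Early-start (A2@1, A5@1, A3@2, A4@2, A6@2, A1@4) gives peak 8: n1:3  n2:8  n3:3  n4:6  n5:4  n6:4  n7:0  n8:0  n9:0.
Shift A6→5, A1→6.
Schedule A2@1, A5@1, A3@2, A4@2, A6@5, A1@6: n1:3  n2:3  n3:3  n4:2  n5:5  n6:4  n7:4  n8:4  n9:0 — peak 5.

5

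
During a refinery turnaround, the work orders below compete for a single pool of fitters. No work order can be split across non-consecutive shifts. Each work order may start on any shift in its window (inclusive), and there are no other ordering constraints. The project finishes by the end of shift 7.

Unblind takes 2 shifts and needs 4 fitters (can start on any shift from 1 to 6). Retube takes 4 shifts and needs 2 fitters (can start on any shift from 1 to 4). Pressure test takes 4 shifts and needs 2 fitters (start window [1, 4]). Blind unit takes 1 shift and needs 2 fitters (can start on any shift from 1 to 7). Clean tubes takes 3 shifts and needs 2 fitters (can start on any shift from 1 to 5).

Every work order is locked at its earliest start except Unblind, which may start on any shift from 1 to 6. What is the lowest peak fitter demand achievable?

Unblind@1: s1:12  s2:10  s3:6  s4:4  s5:0  s6:0  s7:0 → peak 12
Unblind@2: s1:8  s2:10  s3:10  s4:4  s5:0  s6:0  s7:0 → peak 10
Unblind@3: s1:8  s2:6  s3:10  s4:8  s5:0  s6:0  s7:0 → peak 10
Unblind@4: s1:8  s2:6  s3:6  s4:8  s5:4  s6:0  s7:0 → peak 8
Unblind@5: s1:8  s2:6  s3:6  s4:4  s5:4  s6:4  s7:0 → peak 8
Unblind@6: s1:8  s2:6  s3:6  s4:4  s5:0  s6:4  s7:4 → peak 8
Best is Unblind@4, peak 8.

8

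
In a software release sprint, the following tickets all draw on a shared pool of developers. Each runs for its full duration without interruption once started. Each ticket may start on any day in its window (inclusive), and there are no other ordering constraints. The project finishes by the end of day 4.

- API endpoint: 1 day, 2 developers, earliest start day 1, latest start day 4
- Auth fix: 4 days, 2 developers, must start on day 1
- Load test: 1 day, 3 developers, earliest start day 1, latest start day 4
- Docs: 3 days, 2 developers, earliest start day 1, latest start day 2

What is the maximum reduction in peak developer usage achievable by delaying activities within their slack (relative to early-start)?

Early-start peak: d1:9  d2:4  d3:4  d4:2 ⇒ 9.
Leveled (API endpoint@1, Auth fix@1, Load test@4, Docs@1): d1:6  d2:4  d3:4  d4:5 ⇒ 6.
Reduction 9 − 6 = 3.

3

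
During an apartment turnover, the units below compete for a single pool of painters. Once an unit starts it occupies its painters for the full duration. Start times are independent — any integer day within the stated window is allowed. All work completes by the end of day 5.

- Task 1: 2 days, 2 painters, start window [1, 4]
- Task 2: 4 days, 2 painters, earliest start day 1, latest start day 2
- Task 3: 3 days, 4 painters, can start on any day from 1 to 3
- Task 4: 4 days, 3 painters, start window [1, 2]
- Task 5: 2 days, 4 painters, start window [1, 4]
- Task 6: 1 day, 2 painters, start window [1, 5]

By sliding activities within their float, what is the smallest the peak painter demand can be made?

11

Early-start (Task 1@1, Task 2@1, Task 3@1, Task 4@1, Task 5@1, Task 6@1) gives peak 17: d1:17  d2:15  d3:9  d4:5  d5:0.
Shift Task 5→4, Task 6→3.
Schedule Task 1@1, Task 2@1, Task 3@1, Task 4@1, Task 5@4, Task 6@3: d1:11  d2:11  d3:11  d4:9  d5:4 — peak 11.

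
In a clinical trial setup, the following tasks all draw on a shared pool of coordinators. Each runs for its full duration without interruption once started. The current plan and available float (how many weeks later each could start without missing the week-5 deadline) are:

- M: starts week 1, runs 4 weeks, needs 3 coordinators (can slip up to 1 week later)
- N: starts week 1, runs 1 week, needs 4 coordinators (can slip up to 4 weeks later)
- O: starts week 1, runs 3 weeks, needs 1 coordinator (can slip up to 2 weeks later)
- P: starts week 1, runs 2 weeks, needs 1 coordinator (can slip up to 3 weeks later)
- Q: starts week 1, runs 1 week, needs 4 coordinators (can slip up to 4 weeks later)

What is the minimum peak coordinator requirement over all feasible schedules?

Early-start (M@1, N@1, O@1, P@1, Q@1) gives peak 13: w1:13  w2:5  w3:4  w4:3  w5:0.
Shift O→2, P→2, Q→5.
Schedule M@1, N@1, O@2, P@2, Q@5: w1:7  w2:5  w3:5  w4:4  w5:4 — peak 7.

7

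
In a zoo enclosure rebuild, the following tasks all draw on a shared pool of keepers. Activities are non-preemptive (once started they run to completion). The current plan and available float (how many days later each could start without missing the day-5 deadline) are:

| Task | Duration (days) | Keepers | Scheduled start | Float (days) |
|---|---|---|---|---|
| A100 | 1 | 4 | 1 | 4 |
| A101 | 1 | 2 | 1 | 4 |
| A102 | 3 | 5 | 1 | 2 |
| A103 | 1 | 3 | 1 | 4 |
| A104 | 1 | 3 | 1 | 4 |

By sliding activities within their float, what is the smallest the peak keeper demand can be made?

6

Early-start (A100@1, A101@1, A102@1, A103@1, A104@1) gives peak 17: d1:17  d2:5  d3:5  d4:0  d5:0.
Shift A102→2, A103→5, A104→5.
Schedule A100@1, A101@1, A102@2, A103@5, A104@5: d1:6  d2:5  d3:5  d4:5  d5:6 — peak 6.
Total keeper-days = 27 over 5 days ⇒ peak ≥ ⌈27/5⌉ = 6, so 6 is optimal.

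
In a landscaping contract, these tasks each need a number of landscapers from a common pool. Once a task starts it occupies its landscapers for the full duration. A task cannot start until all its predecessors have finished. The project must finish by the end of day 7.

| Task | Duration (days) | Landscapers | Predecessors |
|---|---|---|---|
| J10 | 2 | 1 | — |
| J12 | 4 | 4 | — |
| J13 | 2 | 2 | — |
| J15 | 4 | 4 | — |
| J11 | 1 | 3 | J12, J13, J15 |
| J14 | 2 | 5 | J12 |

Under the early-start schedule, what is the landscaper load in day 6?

At early start, day 6 has: J14.
Demand: 5 = 5.

5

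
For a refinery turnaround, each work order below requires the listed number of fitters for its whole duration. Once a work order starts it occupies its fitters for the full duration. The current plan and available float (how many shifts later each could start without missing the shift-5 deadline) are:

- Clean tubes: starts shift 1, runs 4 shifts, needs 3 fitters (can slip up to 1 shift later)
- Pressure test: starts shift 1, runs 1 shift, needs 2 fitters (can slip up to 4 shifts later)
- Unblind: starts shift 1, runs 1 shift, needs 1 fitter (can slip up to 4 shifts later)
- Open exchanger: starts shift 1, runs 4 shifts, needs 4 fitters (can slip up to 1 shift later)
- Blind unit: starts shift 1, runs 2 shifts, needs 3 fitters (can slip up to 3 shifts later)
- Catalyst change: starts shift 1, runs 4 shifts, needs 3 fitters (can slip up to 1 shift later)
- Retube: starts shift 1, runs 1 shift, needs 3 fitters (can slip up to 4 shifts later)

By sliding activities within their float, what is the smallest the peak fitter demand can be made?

13

Early-start (Clean tubes@1, Pressure test@1, Unblind@1, Open exchanger@1, Blind unit@1, Catalyst change@1, Retube@1) gives peak 19: s1:19  s2:13  s3:10  s4:10  s5:0.
Shift Catalyst change→2, Retube→3.
Schedule Clean tubes@1, Pressure test@1, Unblind@1, Open exchanger@1, Blind unit@1, Catalyst change@2, Retube@3: s1:13  s2:13  s3:13  s4:10  s5:3 — peak 13.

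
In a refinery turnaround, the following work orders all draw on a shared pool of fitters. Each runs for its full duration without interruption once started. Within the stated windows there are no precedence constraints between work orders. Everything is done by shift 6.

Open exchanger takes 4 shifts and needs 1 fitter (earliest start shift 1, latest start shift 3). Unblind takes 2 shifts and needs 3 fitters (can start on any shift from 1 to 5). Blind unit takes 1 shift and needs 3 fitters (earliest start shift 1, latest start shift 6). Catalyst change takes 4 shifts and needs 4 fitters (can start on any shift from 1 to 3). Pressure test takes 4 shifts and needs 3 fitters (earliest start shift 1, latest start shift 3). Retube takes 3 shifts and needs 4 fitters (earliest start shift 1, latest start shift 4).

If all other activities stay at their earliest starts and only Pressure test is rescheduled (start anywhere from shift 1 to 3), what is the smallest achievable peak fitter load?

Pressure test@1: s1:18  s2:15  s3:12  s4:8  s5:0  s6:0 → peak 18
Pressure test@2: s1:15  s2:15  s3:12  s4:8  s5:3  s6:0 → peak 15
Pressure test@3: s1:15  s2:12  s3:12  s4:8  s5:3  s6:3 → peak 15
Best is Pressure test@2, peak 15.

15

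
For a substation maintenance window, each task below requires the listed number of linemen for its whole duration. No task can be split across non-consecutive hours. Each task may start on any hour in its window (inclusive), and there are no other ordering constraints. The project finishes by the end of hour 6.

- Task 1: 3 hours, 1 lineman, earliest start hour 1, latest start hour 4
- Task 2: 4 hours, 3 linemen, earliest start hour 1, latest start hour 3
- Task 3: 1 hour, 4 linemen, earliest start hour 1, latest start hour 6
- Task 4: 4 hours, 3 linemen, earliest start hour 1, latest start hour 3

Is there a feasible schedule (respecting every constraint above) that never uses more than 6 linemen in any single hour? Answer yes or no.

The minimum achievable peak is 7; 6 < 7, so no feasible schedule stays within the cap.

no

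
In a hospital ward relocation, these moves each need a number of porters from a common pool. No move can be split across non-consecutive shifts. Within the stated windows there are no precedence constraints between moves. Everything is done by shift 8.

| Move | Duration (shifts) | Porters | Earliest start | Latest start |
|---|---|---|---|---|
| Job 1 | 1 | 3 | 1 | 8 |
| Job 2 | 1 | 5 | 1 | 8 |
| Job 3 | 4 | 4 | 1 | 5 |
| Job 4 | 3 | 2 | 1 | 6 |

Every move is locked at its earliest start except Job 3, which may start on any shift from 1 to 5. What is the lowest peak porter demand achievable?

10

Job 3@1: s1:14  s2:6  s3:6  s4:4  s5:0  s6:0  s7:0  s8:0 → peak 14
Job 3@2: s1:10  s2:6  s3:6  s4:4  s5:4  s6:0  s7:0  s8:0 → peak 10
Job 3@3: s1:10  s2:2  s3:6  s4:4  s5:4  s6:4  s7:0  s8:0 → peak 10
Job 3@4: s1:10  s2:2  s3:2  s4:4  s5:4  s6:4  s7:4  s8:0 → peak 10
Job 3@5: s1:10  s2:2  s3:2  s4:0  s5:4  s6:4  s7:4  s8:4 → peak 10
Best is Job 3@2, peak 10.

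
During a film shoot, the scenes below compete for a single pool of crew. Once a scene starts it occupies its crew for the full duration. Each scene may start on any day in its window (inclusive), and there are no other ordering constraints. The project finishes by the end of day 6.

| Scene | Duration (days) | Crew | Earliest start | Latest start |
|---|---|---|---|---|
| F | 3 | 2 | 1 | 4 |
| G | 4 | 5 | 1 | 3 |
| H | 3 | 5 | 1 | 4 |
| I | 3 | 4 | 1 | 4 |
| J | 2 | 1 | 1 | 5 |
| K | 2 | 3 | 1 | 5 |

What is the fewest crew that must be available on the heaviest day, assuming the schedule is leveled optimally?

11

Early-start (F@1, G@1, H@1, I@1, J@1, K@1) gives peak 20: d1:20  d2:20  d3:16  d4:5  d5:0  d6:0.
Shift H→4, J→4, K→5.
Schedule F@1, G@1, H@4, I@1, J@4, K@5: d1:11  d2:11  d3:11  d4:11  d5:9  d6:8 — peak 11.
Total crew member-days = 61 over 6 days ⇒ peak ≥ ⌈61/6⌉ = 11, so 11 is optimal.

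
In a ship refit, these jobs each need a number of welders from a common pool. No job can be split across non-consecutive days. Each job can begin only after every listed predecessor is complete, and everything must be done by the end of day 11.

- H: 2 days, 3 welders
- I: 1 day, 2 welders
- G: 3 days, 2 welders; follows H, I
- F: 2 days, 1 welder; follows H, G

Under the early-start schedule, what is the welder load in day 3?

At early start, day 3 has: G.
Demand: 2 = 2.

2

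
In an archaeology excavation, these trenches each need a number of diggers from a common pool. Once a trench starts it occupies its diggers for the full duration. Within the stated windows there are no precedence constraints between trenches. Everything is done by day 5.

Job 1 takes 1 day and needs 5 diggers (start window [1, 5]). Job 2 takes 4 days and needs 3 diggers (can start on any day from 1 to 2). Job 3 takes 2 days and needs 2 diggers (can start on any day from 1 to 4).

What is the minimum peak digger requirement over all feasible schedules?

5

Early-start (Job 1@1, Job 2@1, Job 3@1) gives peak 10: d1:10  d2:5  d3:3  d4:3  d5:0.
Shift Job 2→2, Job 3→2.
Schedule Job 1@1, Job 2@2, Job 3@2: d1:5  d2:5  d3:5  d4:3  d5:3 — peak 5.
Total digger-days = 21 over 5 days ⇒ peak ≥ ⌈21/5⌉ = 5, so 5 is optimal.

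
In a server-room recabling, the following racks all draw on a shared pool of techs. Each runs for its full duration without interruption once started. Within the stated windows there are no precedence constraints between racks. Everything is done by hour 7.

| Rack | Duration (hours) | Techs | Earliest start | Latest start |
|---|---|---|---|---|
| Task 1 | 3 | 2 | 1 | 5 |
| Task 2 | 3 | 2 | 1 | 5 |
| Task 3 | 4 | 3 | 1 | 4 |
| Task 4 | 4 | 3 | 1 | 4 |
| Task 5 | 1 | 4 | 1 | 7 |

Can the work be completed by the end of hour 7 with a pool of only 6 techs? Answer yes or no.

The minimum achievable peak is 7; 6 < 7, so no feasible schedule stays within the cap.

no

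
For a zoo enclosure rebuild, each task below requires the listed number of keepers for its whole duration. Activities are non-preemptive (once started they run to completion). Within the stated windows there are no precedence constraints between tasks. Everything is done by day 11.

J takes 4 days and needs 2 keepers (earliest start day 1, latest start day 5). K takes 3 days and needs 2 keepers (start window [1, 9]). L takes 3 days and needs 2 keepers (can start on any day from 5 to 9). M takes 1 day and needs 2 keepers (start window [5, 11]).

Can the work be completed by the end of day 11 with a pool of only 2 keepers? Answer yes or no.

yes

Schedule J@1, K@5, L@8, M@11: d1:2  d2:2  d3:2  d4:2  d5:2  d6:2  d7:2  d8:2  d9:2  d10:2  d11:2 — peak 2 ≤ 2.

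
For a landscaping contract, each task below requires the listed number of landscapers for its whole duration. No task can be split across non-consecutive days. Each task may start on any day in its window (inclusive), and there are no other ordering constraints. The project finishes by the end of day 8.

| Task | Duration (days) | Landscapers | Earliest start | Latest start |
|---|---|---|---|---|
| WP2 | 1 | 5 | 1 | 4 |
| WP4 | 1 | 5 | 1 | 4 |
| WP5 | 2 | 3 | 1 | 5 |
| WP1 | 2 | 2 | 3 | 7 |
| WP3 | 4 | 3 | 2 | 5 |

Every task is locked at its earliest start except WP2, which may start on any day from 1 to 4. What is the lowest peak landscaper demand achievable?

10

WP2@1: d1:13  d2:6  d3:5  d4:5  d5:3  d6:0  d7:0  d8:0 → peak 13
WP2@2: d1:8  d2:11  d3:5  d4:5  d5:3  d6:0  d7:0  d8:0 → peak 11
WP2@3: d1:8  d2:6  d3:10  d4:5  d5:3  d6:0  d7:0  d8:0 → peak 10
WP2@4: d1:8  d2:6  d3:5  d4:10  d5:3  d6:0  d7:0  d8:0 → peak 10
Best is WP2@3, peak 10.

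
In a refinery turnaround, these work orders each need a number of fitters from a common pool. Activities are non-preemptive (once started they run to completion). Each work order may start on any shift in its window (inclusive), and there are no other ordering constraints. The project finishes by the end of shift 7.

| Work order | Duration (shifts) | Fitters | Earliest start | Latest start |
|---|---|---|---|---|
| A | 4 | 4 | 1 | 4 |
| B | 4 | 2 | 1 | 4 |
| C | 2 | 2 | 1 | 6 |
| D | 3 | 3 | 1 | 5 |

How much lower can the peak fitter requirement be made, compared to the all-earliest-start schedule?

Early-start peak: s1:11  s2:11  s3:9  s4:6  s5:0  s6:0  s7:0 ⇒ 11.
Leveled (A@1, B@1, C@5, D@5): s1:6  s2:6  s3:6  s4:6  s5:5  s6:5  s7:3 ⇒ 6.
Reduction 11 − 6 = 5.

5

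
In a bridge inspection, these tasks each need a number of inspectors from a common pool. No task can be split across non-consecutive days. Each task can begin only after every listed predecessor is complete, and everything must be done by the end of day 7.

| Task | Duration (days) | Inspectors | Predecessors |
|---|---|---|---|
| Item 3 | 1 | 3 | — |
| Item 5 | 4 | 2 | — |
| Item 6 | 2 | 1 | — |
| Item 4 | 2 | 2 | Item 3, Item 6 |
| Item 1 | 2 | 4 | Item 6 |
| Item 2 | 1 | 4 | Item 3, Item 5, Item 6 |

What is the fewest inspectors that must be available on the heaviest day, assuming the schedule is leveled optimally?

Early-start (Item 3@1, Item 5@1, Item 6@1, Item 4@3, Item 1@3, Item 2@5) gives peak 8: d1:6  d2:3  d3:8  d4:8  d5:4  d6:0  d7:0.
Shift Item 1→5, Item 2→7.
Schedule Item 3@1, Item 5@1, Item 6@1, Item 4@3, Item 1@5, Item 2@7: d1:6  d2:3  d3:4  d4:4  d5:4  d6:4  d7:4 — peak 6.

6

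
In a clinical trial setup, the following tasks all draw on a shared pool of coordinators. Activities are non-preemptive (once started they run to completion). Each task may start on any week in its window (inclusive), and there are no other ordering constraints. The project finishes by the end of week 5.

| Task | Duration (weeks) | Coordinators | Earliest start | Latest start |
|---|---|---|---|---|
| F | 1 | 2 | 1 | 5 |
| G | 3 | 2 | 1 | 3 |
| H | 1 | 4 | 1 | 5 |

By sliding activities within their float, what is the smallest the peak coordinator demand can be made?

4

Early-start (F@1, G@1, H@1) gives peak 8: w1:8  w2:2  w3:2  w4:0  w5:0.
Shift H→4.
Schedule F@1, G@1, H@4: w1:4  w2:2  w3:2  w4:4  w5:0 — peak 4.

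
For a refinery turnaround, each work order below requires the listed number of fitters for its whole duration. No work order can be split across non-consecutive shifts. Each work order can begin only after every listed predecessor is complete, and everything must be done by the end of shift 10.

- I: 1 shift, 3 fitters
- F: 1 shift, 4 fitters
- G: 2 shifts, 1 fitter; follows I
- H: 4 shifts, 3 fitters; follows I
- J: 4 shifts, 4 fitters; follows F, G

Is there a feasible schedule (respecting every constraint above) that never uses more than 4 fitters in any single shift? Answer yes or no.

yes

Schedule I@1, F@2, G@3, H@3, J@7: s1:3  s2:4  s3:4  s4:4  s5:3  s6:3  s7:4  s8:4  s9:4  s10:4 — peak 4 ≤ 4.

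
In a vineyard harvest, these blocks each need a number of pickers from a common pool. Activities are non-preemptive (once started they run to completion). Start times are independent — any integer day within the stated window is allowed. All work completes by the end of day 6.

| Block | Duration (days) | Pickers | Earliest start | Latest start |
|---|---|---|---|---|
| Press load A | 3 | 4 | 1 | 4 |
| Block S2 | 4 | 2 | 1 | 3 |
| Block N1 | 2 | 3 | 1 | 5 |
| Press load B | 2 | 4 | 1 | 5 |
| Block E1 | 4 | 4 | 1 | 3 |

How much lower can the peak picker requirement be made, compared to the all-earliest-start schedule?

7

Early-start peak: d1:17  d2:17  d3:10  d4:6  d5:0  d6:0 ⇒ 17.
Leveled (Press load A@1, Block S2@1, Block N1@1, Press load B@4, Block E1@3): d1:9  d2:9  d3:10  d4:10  d5:8  d6:4 ⇒ 10.
Reduction 17 − 10 = 7.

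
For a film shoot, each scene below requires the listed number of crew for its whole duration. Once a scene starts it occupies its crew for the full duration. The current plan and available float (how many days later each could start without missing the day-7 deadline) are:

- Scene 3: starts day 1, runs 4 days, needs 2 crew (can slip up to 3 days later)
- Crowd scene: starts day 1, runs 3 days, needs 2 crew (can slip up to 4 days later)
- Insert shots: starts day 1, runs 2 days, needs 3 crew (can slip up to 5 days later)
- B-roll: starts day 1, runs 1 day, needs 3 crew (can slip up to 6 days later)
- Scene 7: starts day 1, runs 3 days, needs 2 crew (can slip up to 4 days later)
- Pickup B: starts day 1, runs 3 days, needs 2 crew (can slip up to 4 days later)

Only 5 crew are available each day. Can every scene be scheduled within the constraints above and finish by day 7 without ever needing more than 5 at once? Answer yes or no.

no

The minimum achievable peak is 6; 5 < 6, so no feasible schedule stays within the cap.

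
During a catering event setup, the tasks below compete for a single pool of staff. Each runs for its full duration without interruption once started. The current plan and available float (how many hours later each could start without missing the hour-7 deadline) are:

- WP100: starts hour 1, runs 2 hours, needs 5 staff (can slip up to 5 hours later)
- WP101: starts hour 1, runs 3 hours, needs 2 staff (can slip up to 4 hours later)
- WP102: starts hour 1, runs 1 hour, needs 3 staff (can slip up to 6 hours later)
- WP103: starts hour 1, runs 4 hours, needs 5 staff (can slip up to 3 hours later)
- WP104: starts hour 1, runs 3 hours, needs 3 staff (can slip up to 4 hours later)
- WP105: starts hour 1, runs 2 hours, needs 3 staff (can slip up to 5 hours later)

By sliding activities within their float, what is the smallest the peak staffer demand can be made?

Early-start (WP100@1, WP101@1, WP102@1, WP103@1, WP104@1, WP105@1) gives peak 21: h1:21  h2:18  h3:10  h4:5  h5:0  h6:0  h7:0.
Shift WP102→3, WP103→4, WP104→3, WP105→6.
Schedule WP100@1, WP101@1, WP102@3, WP103@4, WP104@3, WP105@6: h1:7  h2:7  h3:8  h4:8  h5:8  h6:8  h7:8 — peak 8.
Total staffer-hours = 54 over 7 hours ⇒ peak ≥ ⌈54/7⌉ = 8, so 8 is optimal.

8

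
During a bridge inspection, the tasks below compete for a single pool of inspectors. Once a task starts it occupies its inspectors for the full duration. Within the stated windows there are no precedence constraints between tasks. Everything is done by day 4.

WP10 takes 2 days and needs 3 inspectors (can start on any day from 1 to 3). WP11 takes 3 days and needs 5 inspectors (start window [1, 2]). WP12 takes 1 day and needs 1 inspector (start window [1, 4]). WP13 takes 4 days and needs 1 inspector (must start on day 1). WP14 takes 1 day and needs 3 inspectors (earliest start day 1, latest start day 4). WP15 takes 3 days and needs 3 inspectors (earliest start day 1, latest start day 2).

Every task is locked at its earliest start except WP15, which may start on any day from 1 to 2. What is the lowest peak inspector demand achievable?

13

WP15@1: d1:16  d2:12  d3:9  d4:1 → peak 16
WP15@2: d1:13  d2:12  d3:9  d4:4 → peak 13
Best is WP15@2, peak 13.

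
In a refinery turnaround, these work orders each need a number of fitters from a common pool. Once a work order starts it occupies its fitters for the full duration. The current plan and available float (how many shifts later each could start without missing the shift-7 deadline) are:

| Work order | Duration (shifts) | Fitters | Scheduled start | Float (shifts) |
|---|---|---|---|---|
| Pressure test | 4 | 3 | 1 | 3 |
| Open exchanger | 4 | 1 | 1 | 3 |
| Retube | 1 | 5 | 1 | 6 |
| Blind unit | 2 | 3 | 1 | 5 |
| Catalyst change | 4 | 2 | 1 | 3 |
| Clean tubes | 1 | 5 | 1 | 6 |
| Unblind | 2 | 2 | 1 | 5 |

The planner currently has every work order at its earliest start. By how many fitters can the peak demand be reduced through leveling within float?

14

Early-start peak: s1:21  s2:11  s3:6  s4:6  s5:0  s6:0  s7:0 ⇒ 21.
Leveled (Pressure test@1, Open exchanger@1, Retube@5, Blind unit@1, Catalyst change@3, Clean tubes@7, Unblind@6): s1:7  s2:7  s3:6  s4:6  s5:7  s6:4  s7:7 ⇒ 7.
Reduction 21 − 7 = 14.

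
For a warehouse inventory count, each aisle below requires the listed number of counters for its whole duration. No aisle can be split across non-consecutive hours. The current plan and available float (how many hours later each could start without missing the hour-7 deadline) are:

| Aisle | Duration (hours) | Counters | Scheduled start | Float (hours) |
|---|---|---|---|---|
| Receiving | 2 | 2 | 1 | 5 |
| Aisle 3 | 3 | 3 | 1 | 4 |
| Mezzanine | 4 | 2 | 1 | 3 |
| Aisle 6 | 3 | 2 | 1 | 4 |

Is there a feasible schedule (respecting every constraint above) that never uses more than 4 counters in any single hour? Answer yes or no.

The minimum achievable peak is 5; 4 < 5, so no feasible schedule stays within the cap.

no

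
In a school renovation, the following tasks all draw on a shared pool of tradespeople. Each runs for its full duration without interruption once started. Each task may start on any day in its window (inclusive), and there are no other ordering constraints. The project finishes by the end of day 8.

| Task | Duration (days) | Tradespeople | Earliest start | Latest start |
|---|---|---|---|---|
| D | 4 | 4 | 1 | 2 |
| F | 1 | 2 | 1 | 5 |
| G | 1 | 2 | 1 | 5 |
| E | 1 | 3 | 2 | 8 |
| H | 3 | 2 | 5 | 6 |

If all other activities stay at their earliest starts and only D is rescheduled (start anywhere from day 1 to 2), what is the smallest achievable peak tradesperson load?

7

D@1: d1:8  d2:7  d3:4  d4:4  d5:2  d6:2  d7:2  d8:0 → peak 8
D@2: d1:4  d2:7  d3:4  d4:4  d5:6  d6:2  d7:2  d8:0 → peak 7
Best is D@2, peak 7.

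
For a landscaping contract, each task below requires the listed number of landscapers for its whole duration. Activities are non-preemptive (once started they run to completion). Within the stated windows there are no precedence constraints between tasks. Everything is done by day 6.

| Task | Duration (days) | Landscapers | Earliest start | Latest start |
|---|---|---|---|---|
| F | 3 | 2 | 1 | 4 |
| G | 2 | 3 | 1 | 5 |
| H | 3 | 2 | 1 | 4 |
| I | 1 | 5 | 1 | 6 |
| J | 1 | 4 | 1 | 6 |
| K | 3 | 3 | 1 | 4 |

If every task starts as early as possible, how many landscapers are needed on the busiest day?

19

Early-start schedule: F@1, G@1, H@1, I@1, J@1, K@1.
Load per day: day 1: 19, day 2: 10, day 3: 7, day 4: 0, day 5: 0, day 6: 0.
Peak is 19.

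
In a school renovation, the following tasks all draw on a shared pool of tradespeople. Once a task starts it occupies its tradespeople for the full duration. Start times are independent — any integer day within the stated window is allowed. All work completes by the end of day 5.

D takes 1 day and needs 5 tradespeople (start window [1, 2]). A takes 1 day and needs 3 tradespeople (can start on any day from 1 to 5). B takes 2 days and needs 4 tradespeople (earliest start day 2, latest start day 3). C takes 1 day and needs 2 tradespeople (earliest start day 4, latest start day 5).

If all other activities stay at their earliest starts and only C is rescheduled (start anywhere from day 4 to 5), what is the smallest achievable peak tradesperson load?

8

C@4: d1:8  d2:4  d3:4  d4:2  d5:0 → peak 8
C@5: d1:8  d2:4  d3:4  d4:0  d5:2 → peak 8
Best is C@4, peak 8.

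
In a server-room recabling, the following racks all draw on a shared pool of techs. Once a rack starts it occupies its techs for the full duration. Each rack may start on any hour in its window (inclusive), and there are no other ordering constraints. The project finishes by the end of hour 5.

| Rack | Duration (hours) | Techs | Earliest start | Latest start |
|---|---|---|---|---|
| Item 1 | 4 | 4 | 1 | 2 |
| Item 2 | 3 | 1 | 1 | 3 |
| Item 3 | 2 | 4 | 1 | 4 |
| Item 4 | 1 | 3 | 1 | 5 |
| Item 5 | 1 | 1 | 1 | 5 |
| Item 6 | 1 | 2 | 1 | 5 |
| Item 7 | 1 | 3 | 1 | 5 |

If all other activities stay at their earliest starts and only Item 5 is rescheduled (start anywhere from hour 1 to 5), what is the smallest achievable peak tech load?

17

Item 5@1: h1:18  h2:9  h3:5  h4:4  h5:0 → peak 18
Item 5@2: h1:17  h2:10  h3:5  h4:4  h5:0 → peak 17
Item 5@3: h1:17  h2:9  h3:6  h4:4  h5:0 → peak 17
Item 5@4: h1:17  h2:9  h3:5  h4:5  h5:0 → peak 17
Item 5@5: h1:17  h2:9  h3:5  h4:4  h5:1 → peak 17
Best is Item 5@2, peak 17.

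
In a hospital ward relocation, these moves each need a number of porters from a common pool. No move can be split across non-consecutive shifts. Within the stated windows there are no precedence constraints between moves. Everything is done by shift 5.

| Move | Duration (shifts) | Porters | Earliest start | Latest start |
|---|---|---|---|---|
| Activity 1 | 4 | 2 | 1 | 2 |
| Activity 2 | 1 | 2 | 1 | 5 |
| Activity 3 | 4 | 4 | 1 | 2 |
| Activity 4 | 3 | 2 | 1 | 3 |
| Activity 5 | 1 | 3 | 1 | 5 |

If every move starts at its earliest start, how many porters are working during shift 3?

At early start, shift 3 has: Activity 1, Activity 3, Activity 4.
Demand: 2 + 4 + 2 = 8.

8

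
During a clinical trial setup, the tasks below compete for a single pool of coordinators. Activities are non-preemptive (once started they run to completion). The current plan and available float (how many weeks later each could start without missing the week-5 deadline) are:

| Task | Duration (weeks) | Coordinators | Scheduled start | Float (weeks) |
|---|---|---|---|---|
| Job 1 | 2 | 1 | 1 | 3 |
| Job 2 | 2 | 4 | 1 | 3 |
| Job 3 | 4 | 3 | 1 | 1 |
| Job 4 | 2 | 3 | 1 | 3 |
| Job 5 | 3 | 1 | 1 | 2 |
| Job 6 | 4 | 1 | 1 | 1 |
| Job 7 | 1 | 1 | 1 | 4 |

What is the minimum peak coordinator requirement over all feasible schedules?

Early-start (Job 1@1, Job 2@1, Job 3@1, Job 4@1, Job 5@1, Job 6@1, Job 7@1) gives peak 14: w1:14  w2:13  w3:5  w4:4  w5:0.
Shift Job 4→3, Job 5→3, Job 7→3.
Schedule Job 1@1, Job 2@1, Job 3@1, Job 4@3, Job 5@3, Job 6@1, Job 7@3: w1:9  w2:9  w3:9  w4:8  w5:1 — peak 9.

9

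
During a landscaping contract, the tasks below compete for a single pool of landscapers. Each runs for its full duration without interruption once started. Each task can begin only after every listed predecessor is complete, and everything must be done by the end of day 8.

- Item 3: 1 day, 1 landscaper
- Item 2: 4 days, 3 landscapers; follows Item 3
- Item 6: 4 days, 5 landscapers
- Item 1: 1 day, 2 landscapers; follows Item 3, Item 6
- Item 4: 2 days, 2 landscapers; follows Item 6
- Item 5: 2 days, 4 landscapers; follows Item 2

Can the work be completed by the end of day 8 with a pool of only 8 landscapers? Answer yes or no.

yes

Schedule Item 3@1, Item 2@2, Item 6@1, Item 1@5, Item 4@5, Item 5@6: d1:6  d2:8  d3:8  d4:8  d5:7  d6:6  d7:4  d8:0 — peak 8 ≤ 8.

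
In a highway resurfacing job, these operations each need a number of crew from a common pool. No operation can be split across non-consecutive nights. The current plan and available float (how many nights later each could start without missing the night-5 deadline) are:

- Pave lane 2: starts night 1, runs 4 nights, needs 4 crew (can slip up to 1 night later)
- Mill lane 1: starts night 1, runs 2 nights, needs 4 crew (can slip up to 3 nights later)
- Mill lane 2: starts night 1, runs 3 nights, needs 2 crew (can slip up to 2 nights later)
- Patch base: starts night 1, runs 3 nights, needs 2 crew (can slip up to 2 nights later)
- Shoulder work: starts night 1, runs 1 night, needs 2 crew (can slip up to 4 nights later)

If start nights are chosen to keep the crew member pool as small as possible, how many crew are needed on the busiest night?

Early-start (Pave lane 2@1, Mill lane 1@1, Mill lane 2@1, Patch base@1, Shoulder work@1) gives peak 14: n1:14  n2:12  n3:8  n4:4  n5:0.
Shift Mill lane 2→3, Patch base→3, Shoulder work→5.
Schedule Pave lane 2@1, Mill lane 1@1, Mill lane 2@3, Patch base@3, Shoulder work@5: n1:8  n2:8  n3:8  n4:8  n5:6 — peak 8.
Total crew member-nights = 38 over 5 nights ⇒ peak ≥ ⌈38/5⌉ = 8, so 8 is optimal.

8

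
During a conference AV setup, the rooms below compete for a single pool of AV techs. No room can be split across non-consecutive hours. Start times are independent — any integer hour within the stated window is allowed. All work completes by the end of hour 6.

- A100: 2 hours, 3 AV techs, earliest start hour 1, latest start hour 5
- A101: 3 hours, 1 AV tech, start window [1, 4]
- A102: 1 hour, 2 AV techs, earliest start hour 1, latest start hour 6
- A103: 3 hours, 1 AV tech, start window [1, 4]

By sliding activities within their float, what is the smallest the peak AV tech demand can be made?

3

Early-start (A100@1, A101@1, A102@1, A103@1) gives peak 7: h1:7  h2:5  h3:2  h4:0  h5:0  h6:0.
Shift A101→3, A102→3, A103→4.
Schedule A100@1, A101@3, A102@3, A103@4: h1:3  h2:3  h3:3  h4:2  h5:2  h6:1 — peak 3.
Total AV tech-hours = 14 over 6 hours ⇒ peak ≥ ⌈14/6⌉ = 3, so 3 is optimal.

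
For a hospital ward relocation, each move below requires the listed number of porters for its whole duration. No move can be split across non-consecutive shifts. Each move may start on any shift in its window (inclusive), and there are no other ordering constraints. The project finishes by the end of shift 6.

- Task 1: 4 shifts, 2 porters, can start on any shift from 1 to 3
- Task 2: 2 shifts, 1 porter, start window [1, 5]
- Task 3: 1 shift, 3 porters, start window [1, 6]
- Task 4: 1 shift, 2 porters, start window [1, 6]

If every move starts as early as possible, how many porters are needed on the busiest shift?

8

Early-start schedule: Task 1@1, Task 2@1, Task 3@1, Task 4@1.
Load per shift: shift 1: 8, shift 2: 3, shift 3: 2, shift 4: 2, shift 5: 0, shift 6: 0.
Peak is 8.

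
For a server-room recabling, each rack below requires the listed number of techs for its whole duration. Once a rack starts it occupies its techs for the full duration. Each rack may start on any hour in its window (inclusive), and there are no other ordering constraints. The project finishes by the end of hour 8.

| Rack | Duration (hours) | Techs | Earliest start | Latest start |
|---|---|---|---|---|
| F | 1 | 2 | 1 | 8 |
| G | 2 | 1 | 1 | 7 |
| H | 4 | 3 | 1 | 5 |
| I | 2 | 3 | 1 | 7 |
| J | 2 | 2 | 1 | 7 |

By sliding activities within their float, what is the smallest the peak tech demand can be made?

4

Early-start (F@1, G@1, H@1, I@1, J@1) gives peak 11: h1:11  h2:9  h3:3  h4:3  h5:0  h6:0  h7:0  h8:0.
Shift G→2, H→3, I→7.
Schedule F@1, G@2, H@3, I@7, J@1: h1:4  h2:3  h3:4  h4:3  h5:3  h6:3  h7:3  h8:3 — peak 4.
Total tech-hours = 26 over 8 hours ⇒ peak ≥ ⌈26/8⌉ = 4, so 4 is optimal.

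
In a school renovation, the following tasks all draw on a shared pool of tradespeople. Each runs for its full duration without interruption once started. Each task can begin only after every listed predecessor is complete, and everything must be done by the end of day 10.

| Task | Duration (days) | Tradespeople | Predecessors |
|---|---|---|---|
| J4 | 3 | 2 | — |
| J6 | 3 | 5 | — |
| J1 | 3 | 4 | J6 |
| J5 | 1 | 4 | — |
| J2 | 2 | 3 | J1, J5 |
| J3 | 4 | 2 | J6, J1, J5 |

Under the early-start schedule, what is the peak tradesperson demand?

11

Early-start schedule: J4@1, J6@1, J1@4, J5@1, J2@7, J3@7.
Load per day: day 1: 11, day 2: 7, day 3: 7, day 4: 4, day 5: 4, day 6: 4, day 7: 5, day 8: 5, day 9: 2, day 10: 2.
Peak is 11.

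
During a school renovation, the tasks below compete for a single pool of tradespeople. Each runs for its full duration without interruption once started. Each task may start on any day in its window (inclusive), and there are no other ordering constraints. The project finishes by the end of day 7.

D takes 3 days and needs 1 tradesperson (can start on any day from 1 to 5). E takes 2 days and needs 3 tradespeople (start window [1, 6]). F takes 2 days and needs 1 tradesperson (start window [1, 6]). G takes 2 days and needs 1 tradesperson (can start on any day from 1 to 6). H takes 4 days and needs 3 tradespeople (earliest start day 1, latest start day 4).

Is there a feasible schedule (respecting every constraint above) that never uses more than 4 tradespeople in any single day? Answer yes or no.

Schedule D@1, E@1, F@3, G@5, H@4: d1:4  d2:4  d3:2  d4:4  d5:4  d6:4  d7:3 — peak 4 ≤ 4.

yes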